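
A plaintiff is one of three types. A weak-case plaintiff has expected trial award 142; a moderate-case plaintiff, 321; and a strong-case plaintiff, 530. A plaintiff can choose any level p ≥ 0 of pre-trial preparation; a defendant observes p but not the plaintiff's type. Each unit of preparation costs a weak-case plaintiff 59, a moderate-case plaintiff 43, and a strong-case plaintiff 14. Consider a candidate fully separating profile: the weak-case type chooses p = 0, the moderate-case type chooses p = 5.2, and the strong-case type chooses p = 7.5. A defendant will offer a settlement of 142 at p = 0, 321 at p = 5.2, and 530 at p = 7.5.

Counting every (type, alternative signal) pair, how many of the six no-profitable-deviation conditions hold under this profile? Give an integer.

Weak-case (own payoff 142): to p=5.2 gives 321 − 59×5.2 = 14.2 → no gain ✓; to p=7.5 gives 530 − 59×7.5 = 87.5 → no gain ✓.
Moderate-case (own payoff 321 − 43×5.2 = 97.4): to p=0 gives 142 → profitable ✗; to p=7.5 gives 530 − 43×7.5 = 207.5 → profitable ✗.
Strong-case (own payoff 530 − 14×7.5 = 425): to p=0 gives 142 → no gain ✓; to p=5.2 gives 321 − 14×5.2 = 248.2 → no gain ✓.
4 of the 6 constraints hold; not an equilibrium.

4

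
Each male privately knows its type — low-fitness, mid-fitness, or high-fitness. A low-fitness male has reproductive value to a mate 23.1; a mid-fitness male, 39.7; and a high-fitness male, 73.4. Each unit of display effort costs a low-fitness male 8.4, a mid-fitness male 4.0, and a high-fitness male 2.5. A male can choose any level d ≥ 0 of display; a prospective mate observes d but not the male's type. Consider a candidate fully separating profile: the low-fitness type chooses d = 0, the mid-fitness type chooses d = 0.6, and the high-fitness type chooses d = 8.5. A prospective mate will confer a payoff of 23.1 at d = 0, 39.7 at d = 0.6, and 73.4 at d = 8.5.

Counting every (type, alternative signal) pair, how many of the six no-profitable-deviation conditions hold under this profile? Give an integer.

Low-fitness (own payoff 23.1): to d=0.6 gives 39.7 − 8.4×0.6 = 34.66 → profitable ✗; to d=8.5 gives 73.4 − 8.4×8.5 = 2 → no gain ✓.
Mid-fitness (own payoff 39.7 − 4.0×0.6 = 37.3): to d=0 gives 23.1 → no gain ✓; to d=8.5 gives 73.4 − 4.0×8.5 = 39.4 → profitable ✗.
High-fitness (own payoff 73.4 − 2.5×8.5 = 52.15): to d=0 gives 23.1 → no gain ✓; to d=0.6 gives 39.7 − 2.5×0.6 = 38.2 → no gain ✓.
4 of the 6 constraints hold; not an equilibrium.

4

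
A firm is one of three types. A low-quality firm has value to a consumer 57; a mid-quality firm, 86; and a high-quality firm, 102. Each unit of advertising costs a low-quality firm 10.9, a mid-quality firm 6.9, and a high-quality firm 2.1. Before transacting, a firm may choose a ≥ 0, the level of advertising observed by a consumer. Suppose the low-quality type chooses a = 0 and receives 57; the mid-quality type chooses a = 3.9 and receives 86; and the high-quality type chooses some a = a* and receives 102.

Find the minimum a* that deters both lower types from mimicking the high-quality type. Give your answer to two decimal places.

6.22

Mid-quality type (on-path payoff 86 − 6.9×3.9 = 59.09) won't mimic when 59.09 ≥ 102 − 6.9·a*, i.e. a* ≥ 6.22.
Low-quality type (on-path payoff 57) won't mimic when 57 ≥ 102 − 10.9·a*, i.e. a* ≥ 4.13.
Both must hold, so a* = max(4.13, 6.22) = 6.22. The mid-quality type's constraint binds.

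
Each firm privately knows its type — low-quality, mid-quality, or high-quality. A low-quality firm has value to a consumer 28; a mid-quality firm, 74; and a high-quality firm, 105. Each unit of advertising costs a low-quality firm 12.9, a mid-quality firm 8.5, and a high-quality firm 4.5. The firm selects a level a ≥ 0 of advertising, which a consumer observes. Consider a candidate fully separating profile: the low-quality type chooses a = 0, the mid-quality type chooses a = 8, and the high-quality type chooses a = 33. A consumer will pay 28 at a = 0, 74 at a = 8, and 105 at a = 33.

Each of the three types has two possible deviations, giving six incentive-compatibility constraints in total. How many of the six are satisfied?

Mid-quality (own payoff 74 − 8.5×8 = 6): to a=0 gives 28 → profitable ✗; to a=33 gives 105 − 8.5×33 = -175.5 → no gain ✓.
Low-quality (own payoff 28): to a=8 gives 74 − 12.9×8 = -29.2 → no gain ✓; to a=33 gives 105 − 12.9×33 = -320.7 → no gain ✓.
High-quality (own payoff 105 − 4.5×33 = -43.5): to a=0 gives 28 → profitable ✗; to a=8 gives 74 − 4.5×8 = 38 → profitable ✗.
3 of the 6 constraints hold; not an equilibrium.

3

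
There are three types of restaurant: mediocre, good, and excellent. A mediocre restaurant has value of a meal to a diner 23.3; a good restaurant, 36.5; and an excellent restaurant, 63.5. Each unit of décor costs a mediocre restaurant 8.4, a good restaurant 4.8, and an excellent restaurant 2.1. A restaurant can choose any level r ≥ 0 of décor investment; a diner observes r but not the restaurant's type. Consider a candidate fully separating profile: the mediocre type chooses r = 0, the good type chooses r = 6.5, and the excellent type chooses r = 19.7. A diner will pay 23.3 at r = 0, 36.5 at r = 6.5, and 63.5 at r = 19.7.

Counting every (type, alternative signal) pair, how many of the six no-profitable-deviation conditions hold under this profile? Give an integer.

Mediocre (own payoff 23.3): to r=6.5 gives 36.5 − 8.4×6.5 = -18.1 → no gain ✓; to r=19.7 gives 63.5 − 8.4×19.7 = -101.98 → no gain ✓.
Good (own payoff 36.5 − 4.8×6.5 = 5.3): to r=0 gives 23.3 → profitable ✗; to r=19.7 gives 63.5 − 4.8×19.7 = -31.06 → no gain ✓.
Excellent (own payoff 63.5 − 2.1×19.7 = 22.13): to r=0 gives 23.3 → profitable ✗; to r=6.5 gives 36.5 − 2.1×6.5 = 22.85 → profitable ✗.
3 of the 6 constraints hold; not an equilibrium.

3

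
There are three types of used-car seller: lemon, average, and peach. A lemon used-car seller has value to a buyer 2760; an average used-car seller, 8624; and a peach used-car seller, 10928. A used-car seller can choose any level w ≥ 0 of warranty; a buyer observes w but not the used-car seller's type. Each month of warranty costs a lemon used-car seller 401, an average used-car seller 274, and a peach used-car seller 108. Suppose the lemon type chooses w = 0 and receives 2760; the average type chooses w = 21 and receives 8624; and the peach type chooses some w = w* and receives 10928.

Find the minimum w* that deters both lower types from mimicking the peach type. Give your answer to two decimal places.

Lemon type (on-path payoff 2760) won't mimic when 2760 ≥ 10928 − 401·w*, i.e. w* ≥ 20.37.
Average type (on-path payoff 8624 − 274×21 = 2870) won't mimic when 2870 ≥ 10928 − 274·w*, i.e. w* ≥ 29.41.
Both must hold, so w* = max(20.37, 29.41) = 29.41. The average type's constraint binds.

29.41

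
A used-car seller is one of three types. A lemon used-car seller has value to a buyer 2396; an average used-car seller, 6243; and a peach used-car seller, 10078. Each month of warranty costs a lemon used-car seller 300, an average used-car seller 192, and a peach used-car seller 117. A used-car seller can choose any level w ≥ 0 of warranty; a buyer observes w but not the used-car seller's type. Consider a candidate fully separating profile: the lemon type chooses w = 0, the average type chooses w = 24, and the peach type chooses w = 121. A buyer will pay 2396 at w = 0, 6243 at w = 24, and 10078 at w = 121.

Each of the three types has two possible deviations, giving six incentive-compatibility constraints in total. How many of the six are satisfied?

3

Average (own payoff 6243 − 192×24 = 1635): to w=0 gives 2396 → profitable ✗; to w=121 gives 10078 − 192×121 = -13154 → no gain ✓.
Lemon (own payoff 2396): to w=24 gives 6243 − 300×24 = -957 → no gain ✓; to w=121 gives 10078 − 300×121 = -26222 → no gain ✓.
Peach (own payoff 10078 − 117×121 = -4079): to w=0 gives 2396 → profitable ✗; to w=24 gives 6243 − 117×24 = 3435 → profitable ✗.
3 of the 6 constraints hold; not an equilibrium.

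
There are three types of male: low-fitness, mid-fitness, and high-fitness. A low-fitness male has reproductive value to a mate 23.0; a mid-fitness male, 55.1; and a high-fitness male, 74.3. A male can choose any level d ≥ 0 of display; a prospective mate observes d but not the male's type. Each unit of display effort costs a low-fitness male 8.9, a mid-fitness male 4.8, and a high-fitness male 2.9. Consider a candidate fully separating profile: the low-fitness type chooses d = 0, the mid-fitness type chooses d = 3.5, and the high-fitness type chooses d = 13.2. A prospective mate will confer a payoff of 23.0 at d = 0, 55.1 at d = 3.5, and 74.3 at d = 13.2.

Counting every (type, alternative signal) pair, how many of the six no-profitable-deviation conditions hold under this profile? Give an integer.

Low-fitness (own payoff 23.0): to d=3.5 gives 55.1 − 8.9×3.5 = 23.95 → profitable ✗; to d=13.2 gives 74.3 − 8.9×13.2 = -43.18 → no gain ✓.
High-fitness (own payoff 74.3 − 2.9×13.2 = 36.02): to d=0 gives 23.0 → no gain ✓; to d=3.5 gives 55.1 − 2.9×3.5 = 44.95 → profitable ✗.
Mid-fitness (own payoff 55.1 − 4.8×3.5 = 38.3): to d=0 gives 23.0 → no gain ✓; to d=13.2 gives 74.3 − 4.8×13.2 = 10.94 → no gain ✓.
4 of the 6 constraints hold; not an equilibrium.

4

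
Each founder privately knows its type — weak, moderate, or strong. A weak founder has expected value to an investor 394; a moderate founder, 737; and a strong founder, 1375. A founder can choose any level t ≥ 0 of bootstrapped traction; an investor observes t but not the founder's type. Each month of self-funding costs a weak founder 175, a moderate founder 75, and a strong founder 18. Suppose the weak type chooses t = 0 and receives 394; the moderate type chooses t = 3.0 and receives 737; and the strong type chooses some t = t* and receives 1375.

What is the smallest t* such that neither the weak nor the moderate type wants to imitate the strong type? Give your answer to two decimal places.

11.51

Moderate type (on-path payoff 737 − 75×3.0 = 512) won't mimic when 512 ≥ 1375 − 75·t*, i.e. t* ≥ 11.51.
Weak type (on-path payoff 394) won't mimic when 394 ≥ 1375 − 175·t*, i.e. t* ≥ 5.61.
Both must hold, so t* = max(5.61, 11.51) = 11.51. The moderate type's constraint binds.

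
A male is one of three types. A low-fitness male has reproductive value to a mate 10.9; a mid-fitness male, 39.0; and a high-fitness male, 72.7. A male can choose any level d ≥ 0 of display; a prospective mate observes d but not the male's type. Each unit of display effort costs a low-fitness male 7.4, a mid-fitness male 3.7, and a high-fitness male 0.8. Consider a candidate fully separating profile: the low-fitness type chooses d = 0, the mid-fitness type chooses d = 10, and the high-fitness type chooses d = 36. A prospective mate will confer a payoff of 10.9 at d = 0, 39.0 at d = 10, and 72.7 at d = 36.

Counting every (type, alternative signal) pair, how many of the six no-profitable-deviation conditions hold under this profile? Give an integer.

5

Mid-fitness (own payoff 39.0 − 3.7×10 = 2): to d=0 gives 10.9 → profitable ✗; to d=36 gives 72.7 − 3.7×36 = -60.5 → no gain ✓.
Low-fitness (own payoff 10.9): to d=10 gives 39.0 − 7.4×10 = -35 → no gain ✓; to d=36 gives 72.7 − 7.4×36 = -193.7 → no gain ✓.
High-fitness (own payoff 72.7 − 0.8×36 = 43.9): to d=0 gives 10.9 → no gain ✓; to d=10 gives 39.0 − 0.8×10 = 31 → no gain ✓.
5 of the 6 constraints hold; not an equilibrium.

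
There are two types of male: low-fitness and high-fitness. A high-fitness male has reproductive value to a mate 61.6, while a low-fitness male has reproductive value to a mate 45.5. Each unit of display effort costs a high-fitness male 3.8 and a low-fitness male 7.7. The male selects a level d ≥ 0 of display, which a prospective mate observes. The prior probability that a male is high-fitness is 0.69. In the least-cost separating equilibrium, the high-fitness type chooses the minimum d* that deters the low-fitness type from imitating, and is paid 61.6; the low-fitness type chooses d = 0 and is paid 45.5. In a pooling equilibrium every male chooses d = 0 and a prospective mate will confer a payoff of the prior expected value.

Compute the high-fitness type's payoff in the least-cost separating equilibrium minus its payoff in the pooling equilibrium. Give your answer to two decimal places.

-2.95

Least-cost separating signal: d* solves 45.5 = 61.6 − 7.7·d*, so d* = (61.6 − 45.5)/7.7 ≈ 2.0909.
High-fitness type's separating payoff: 61.6 − 3.8 × d* = 61.6 − 3.8 × (61.6 − 45.5)/7.7 = 61.6 − 61.18/7.7 ≈ 53.6545.
Pooling payoff: 0.69 × 61.6 + 0.31 × 45.5 = 56.609.
Difference: 53.6545 − 56.609 = -2.9545, i.e. -2.95 to two decimal places.
The high-fitness type would prefer the pooling outcome.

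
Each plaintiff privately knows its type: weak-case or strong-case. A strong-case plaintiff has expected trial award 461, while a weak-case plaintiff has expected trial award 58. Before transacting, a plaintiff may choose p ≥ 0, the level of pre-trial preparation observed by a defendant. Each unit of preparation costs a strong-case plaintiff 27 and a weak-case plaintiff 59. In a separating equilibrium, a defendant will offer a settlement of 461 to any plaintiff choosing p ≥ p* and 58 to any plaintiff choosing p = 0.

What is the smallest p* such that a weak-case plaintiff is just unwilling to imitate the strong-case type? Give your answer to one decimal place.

6.8

A weak-case plaintiff choosing p = 0 receives 58.
Imitating at p* instead would pay 461 at cost 59·p*, netting 461 − 59·p*.
Indifference: 58 = 461 − 59·p*, so p* = (461 − 58) / 59 ≈ 6.8.
At p* the weak-case type's incentive constraint just binds; the strong-case type strictly prefers p* since its per-unit cost is lower.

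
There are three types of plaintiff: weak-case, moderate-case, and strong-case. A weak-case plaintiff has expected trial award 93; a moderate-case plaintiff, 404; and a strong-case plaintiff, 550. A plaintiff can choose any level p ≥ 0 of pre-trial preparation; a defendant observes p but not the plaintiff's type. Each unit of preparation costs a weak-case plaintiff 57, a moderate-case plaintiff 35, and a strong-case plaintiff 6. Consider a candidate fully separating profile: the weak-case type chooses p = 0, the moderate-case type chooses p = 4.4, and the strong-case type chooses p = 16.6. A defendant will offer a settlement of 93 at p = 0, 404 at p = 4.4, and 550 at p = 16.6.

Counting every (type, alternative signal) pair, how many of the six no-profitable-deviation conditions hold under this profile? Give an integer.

Strong-case (own payoff 550 − 6×16.6 = 450.4): to p=0 gives 93 → no gain ✓; to p=4.4 gives 404 − 6×4.4 = 377.6 → no gain ✓.
Moderate-case (own payoff 404 − 35×4.4 = 250): to p=0 gives 93 → no gain ✓; to p=16.6 gives 550 − 35×16.6 = -31 → no gain ✓.
Weak-case (own payoff 93): to p=4.4 gives 404 − 57×4.4 = 153.2 → profitable ✗; to p=16.6 gives 550 − 57×16.6 = -396.2 → no gain ✓.
5 of the 6 constraints hold; not an equilibrium.

5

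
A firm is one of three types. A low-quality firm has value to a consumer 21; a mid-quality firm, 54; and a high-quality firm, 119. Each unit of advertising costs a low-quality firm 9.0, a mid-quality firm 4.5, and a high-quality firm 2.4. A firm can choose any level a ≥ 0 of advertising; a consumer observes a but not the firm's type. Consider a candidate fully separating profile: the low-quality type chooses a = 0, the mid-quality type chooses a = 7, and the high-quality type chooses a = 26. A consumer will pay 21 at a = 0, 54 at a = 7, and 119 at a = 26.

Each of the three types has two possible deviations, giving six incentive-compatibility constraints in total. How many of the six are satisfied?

Low-quality (own payoff 21): to a=7 gives 54 − 9.0×7 = -9 → no gain ✓; to a=26 gives 119 − 9.0×26 = -115 → no gain ✓.
Mid-quality (own payoff 54 − 4.5×7 = 22.5): to a=0 gives 21 → no gain ✓; to a=26 gives 119 − 4.5×26 = 2 → no gain ✓.
High-quality (own payoff 119 − 2.4×26 = 56.6): to a=0 gives 21 → no gain ✓; to a=7 gives 54 − 2.4×7 = 37.2 → no gain ✓.
6 of the 6 constraints hold; this profile is a separating equilibrium.

6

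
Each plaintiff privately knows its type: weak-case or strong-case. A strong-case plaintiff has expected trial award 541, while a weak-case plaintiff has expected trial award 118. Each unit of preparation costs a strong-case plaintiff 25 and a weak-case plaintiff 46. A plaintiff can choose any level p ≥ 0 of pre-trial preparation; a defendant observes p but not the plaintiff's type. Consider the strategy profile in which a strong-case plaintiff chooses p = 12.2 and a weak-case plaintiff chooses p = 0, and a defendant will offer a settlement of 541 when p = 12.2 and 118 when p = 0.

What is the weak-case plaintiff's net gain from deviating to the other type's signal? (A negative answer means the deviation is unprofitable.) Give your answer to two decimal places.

-138.20

Playing p = 0 the weak-case plaintiff receives 118.
Deviating to p = 12.2 brings payment 541 at cost 46 × 12.2 = 561.2, netting -20.2.
Gain from deviating: -20.2 − 118 = -138.20.
The gain is negative, so the weak-case type's incentive-compatibility constraint is satisfied.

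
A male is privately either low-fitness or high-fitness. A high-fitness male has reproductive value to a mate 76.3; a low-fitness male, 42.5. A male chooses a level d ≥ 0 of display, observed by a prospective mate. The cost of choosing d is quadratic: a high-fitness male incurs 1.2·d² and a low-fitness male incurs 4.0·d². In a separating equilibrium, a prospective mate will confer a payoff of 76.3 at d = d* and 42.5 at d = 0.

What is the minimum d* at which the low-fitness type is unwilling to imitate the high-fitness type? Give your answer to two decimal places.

The low-fitness type at d = 0 receives 42.5; imitating at d* yields 76.3 − 4.0·d*².
Indifference: 42.5 = 76.3 − 4.0·d*², so d*² = (76.3 − 42.5) / 4.0 = 8.45.
d* = √8.45 ≈ 2.91.

2.91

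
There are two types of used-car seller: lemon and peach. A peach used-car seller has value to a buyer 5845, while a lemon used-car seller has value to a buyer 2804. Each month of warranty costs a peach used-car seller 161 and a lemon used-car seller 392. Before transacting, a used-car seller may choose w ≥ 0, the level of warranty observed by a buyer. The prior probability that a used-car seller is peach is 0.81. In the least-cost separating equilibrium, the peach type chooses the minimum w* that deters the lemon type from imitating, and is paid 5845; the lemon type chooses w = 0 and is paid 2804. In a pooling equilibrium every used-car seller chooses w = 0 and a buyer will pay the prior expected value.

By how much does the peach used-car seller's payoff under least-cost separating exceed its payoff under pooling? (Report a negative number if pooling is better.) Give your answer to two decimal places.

Least-cost separating signal: w* solves 2804 = 5845 − 392·w*, so w* = (5845 − 2804)/392 ≈ 7.7577.
Peach type's separating payoff: 5845 − 161 × w* = 5845 − 161 × (5845 − 2804)/392 = 5845 − 489601/392 ≈ 4596.0179.
Pooling payoff: 0.81 × 5845 + 0.19 × 2804 = 5267.21.
Difference: 4596.0179 − 5267.21 = -671.1921, i.e. -671.19 to two decimal places.
The peach type would prefer the pooling outcome.

-671.19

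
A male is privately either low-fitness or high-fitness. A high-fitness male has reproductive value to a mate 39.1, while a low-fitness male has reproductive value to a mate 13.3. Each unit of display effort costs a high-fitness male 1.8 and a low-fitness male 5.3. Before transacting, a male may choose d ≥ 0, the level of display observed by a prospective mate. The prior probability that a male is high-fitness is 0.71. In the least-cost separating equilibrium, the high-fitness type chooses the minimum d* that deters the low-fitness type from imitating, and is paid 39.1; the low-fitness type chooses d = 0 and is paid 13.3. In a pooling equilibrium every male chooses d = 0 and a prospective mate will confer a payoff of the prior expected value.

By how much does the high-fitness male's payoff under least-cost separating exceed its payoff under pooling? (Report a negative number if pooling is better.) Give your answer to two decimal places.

Least-cost separating signal: d* solves 13.3 = 39.1 − 5.3·d*, so d* = (39.1 − 13.3)/5.3 ≈ 4.8679.
High-fitness type's separating payoff: 39.1 − 1.8 × d* = 39.1 − 1.8 × (39.1 − 13.3)/5.3 = 39.1 − 46.44/5.3 ≈ 30.3377.
Pooling payoff: 0.71 × 39.1 + 0.29 × 13.3 = 31.618.
Difference: 30.3377 − 31.618 = -1.2803, i.e. -1.28 to two decimal places.
The high-fitness type would prefer the pooling outcome.

-1.28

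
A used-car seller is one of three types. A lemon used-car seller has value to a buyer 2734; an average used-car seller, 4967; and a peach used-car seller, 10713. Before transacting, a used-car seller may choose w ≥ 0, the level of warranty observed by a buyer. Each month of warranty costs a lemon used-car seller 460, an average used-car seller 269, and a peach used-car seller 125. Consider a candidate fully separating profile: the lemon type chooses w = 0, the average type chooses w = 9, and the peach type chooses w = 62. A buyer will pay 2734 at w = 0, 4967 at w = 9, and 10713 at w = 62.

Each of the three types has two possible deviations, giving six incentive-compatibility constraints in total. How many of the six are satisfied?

4

Average (own payoff 4967 − 269×9 = 2546): to w=0 gives 2734 → profitable ✗; to w=62 gives 10713 − 269×62 = -5965 → no gain ✓.
Peach (own payoff 10713 − 125×62 = 2963): to w=0 gives 2734 → no gain ✓; to w=9 gives 4967 − 125×9 = 3842 → profitable ✗.
Lemon (own payoff 2734): to w=9 gives 4967 − 460×9 = 827 → no gain ✓; to w=62 gives 10713 − 460×62 = -17807 → no gain ✓.
4 of the 6 constraints hold; not an equilibrium.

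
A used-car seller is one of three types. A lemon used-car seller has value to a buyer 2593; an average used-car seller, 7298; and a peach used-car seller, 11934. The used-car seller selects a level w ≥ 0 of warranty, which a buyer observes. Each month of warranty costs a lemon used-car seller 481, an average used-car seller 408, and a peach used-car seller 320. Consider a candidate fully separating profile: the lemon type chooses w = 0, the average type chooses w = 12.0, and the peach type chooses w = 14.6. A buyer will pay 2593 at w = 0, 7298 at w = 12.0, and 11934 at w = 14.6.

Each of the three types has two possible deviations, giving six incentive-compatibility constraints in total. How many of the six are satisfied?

3

Peach (own payoff 11934 − 320×14.6 = 7262): to w=0 gives 2593 → no gain ✓; to w=12.0 gives 7298 − 320×12.0 = 3458 → no gain ✓.
Average (own payoff 7298 − 408×12.0 = 2402): to w=0 gives 2593 → profitable ✗; to w=14.6 gives 11934 − 408×14.6 = 5977.2 → profitable ✗.
Lemon (own payoff 2593): to w=12.0 gives 7298 − 481×12.0 = 1526 → no gain ✓; to w=14.6 gives 11934 − 481×14.6 = 4911.4 → profitable ✗.
3 of the 6 constraints hold; not an equilibrium.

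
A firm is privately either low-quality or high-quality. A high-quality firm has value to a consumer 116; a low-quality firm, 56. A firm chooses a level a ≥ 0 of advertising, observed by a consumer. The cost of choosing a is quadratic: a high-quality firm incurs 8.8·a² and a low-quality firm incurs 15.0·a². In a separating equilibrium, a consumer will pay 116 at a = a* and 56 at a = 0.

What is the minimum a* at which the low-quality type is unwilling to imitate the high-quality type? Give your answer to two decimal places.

The low-quality type at a = 0 receives 56; imitating at a* yields 116 − 15.0·a*².
Indifference: 56 = 116 − 15.0·a*², so a*² = (116 − 56) / 15.0 = 4.
a* = √4 ≈ 2.00.

2.00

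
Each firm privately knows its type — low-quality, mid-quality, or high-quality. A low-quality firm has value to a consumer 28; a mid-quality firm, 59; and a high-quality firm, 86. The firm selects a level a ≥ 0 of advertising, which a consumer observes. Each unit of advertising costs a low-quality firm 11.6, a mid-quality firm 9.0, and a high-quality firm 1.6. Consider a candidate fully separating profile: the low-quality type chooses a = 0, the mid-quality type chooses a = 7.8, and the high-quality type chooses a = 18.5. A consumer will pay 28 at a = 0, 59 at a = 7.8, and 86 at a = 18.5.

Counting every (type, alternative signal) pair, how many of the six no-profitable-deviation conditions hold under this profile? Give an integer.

5

Mid-quality (own payoff 59 − 9.0×7.8 = -11.2): to a=0 gives 28 → profitable ✗; to a=18.5 gives 86 − 9.0×18.5 = -80.5 → no gain ✓.
Low-quality (own payoff 28): to a=7.8 gives 59 − 11.6×7.8 = -31.48 → no gain ✓; to a=18.5 gives 86 − 11.6×18.5 = -128.6 → no gain ✓.
High-quality (own payoff 86 − 1.6×18.5 = 56.4): to a=0 gives 28 → no gain ✓; to a=7.8 gives 59 − 1.6×7.8 = 46.52 → no gain ✓.
5 of the 6 constraints hold; not an equilibrium.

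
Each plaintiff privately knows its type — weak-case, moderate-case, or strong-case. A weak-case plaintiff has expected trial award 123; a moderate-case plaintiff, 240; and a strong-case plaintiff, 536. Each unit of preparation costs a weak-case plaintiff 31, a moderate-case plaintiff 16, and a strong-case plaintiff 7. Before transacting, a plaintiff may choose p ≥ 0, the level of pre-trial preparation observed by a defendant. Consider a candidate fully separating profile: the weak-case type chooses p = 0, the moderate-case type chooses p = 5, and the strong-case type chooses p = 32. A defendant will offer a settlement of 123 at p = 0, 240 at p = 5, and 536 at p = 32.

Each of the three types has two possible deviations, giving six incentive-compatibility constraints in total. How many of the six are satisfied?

Strong-case (own payoff 536 − 7×32 = 312): to p=0 gives 123 → no gain ✓; to p=5 gives 240 − 7×5 = 205 → no gain ✓.
Moderate-case (own payoff 240 − 16×5 = 160): to p=0 gives 123 → no gain ✓; to p=32 gives 536 − 16×32 = 24 → no gain ✓.
Weak-case (own payoff 123): to p=5 gives 240 − 31×5 = 85 → no gain ✓; to p=32 gives 536 − 31×32 = -456 → no gain ✓.
6 of the 6 constraints hold; this profile is a separating equilibrium.

6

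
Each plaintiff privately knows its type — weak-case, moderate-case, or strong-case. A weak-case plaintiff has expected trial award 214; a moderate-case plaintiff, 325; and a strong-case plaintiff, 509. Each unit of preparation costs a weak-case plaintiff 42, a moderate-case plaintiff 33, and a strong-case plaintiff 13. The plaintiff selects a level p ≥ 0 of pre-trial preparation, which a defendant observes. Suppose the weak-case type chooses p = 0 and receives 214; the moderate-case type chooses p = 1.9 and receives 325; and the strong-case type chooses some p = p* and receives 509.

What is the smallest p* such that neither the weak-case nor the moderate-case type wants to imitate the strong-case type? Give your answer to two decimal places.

7.48

Moderate-case type (on-path payoff 325 − 33×1.9 = 262.3) won't mimic when 262.3 ≥ 509 − 33·p*, i.e. p* ≥ 7.48.
Weak-case type (on-path payoff 214) won't mimic when 214 ≥ 509 − 42·p*, i.e. p* ≥ 7.02.
Both must hold, so p* = max(7.02, 7.48) = 7.48. The moderate-case type's constraint binds.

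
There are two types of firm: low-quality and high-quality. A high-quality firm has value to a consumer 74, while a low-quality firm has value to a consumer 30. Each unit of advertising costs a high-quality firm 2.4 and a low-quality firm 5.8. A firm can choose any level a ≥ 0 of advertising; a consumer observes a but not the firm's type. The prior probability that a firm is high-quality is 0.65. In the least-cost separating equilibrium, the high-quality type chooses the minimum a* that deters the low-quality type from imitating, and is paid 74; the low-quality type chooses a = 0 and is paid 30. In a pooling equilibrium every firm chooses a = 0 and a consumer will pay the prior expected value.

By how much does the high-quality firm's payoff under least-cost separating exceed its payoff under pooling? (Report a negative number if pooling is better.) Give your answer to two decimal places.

-2.81

Least-cost separating signal: a* solves 30 = 74 − 5.8·a*, so a* = (74 − 30)/5.8 ≈ 7.5862.
High-quality type's separating payoff: 74 − 2.4 × a* = 74 − 2.4 × (74 − 30)/5.8 = 74 − 105.6/5.8 ≈ 55.7931.
Pooling payoff: 0.65 × 74 + 0.35 × 30 = 58.6.
Difference: 55.7931 − 58.6 = -2.8069, i.e. -2.81 to two decimal places.
The high-quality type would prefer the pooling outcome.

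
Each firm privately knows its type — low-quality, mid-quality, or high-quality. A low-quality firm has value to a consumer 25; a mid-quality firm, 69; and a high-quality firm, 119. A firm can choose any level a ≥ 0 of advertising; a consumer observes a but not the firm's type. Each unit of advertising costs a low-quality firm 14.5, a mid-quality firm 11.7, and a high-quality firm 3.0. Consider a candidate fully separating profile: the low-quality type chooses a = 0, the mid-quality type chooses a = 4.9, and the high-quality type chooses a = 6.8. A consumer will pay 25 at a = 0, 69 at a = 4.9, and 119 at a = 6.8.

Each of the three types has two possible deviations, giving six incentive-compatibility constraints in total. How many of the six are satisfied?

4

Low-quality (own payoff 25): to a=4.9 gives 69 − 14.5×4.9 = -2.05 → no gain ✓; to a=6.8 gives 119 − 14.5×6.8 = 20.4 → no gain ✓.
Mid-quality (own payoff 69 − 11.7×4.9 = 11.67): to a=0 gives 25 → profitable ✗; to a=6.8 gives 119 − 11.7×6.8 = 39.44 → profitable ✗.
High-quality (own payoff 119 − 3.0×6.8 = 98.6): to a=0 gives 25 → no gain ✓; to a=4.9 gives 69 − 3.0×4.9 = 54.3 → no gain ✓.
4 of the 6 constraints hold; not an equilibrium.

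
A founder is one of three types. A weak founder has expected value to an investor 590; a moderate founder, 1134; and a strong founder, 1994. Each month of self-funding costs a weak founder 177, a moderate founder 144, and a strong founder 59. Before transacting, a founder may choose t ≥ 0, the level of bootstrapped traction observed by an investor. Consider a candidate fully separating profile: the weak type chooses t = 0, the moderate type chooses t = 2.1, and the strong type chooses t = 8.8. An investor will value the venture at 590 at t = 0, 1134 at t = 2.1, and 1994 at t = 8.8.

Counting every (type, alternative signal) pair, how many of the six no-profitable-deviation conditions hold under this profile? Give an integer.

5

Strong (own payoff 1994 − 59×8.8 = 1474.8): to t=0 gives 590 → no gain ✓; to t=2.1 gives 1134 − 59×2.1 = 1010.1 → no gain ✓.
Moderate (own payoff 1134 − 144×2.1 = 831.6): to t=0 gives 590 → no gain ✓; to t=8.8 gives 1994 − 144×8.8 = 726.8 → no gain ✓.
Weak (own payoff 590): to t=2.1 gives 1134 − 177×2.1 = 762.3 → profitable ✗; to t=8.8 gives 1994 − 177×8.8 = 436.4 → no gain ✓.
5 of the 6 constraints hold; not an equilibrium.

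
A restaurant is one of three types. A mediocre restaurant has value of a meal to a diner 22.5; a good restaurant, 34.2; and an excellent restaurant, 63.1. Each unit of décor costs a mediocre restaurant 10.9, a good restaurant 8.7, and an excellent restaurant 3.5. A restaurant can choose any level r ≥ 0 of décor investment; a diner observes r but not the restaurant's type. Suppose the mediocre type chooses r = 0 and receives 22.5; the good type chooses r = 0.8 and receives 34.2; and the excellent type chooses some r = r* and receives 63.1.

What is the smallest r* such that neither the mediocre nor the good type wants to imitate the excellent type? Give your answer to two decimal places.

4.12

Mediocre type (on-path payoff 22.5) won't mimic when 22.5 ≥ 63.1 − 10.9·r*, i.e. r* ≥ 3.72.
Good type (on-path payoff 34.2 − 8.7×0.8 = 27.24) won't mimic when 27.24 ≥ 63.1 − 8.7·r*, i.e. r* ≥ 4.12.
Both must hold, so r* = max(3.72, 4.12) = 4.12. The good type's constraint binds.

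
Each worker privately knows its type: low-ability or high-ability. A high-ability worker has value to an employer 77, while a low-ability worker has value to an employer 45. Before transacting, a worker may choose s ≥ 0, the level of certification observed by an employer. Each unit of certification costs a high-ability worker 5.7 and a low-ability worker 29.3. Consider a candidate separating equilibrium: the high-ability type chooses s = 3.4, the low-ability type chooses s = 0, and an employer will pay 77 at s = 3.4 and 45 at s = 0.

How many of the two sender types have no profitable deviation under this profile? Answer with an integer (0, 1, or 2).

2

Low-ability type: stay at 0 → 45; mimic → 77 − 29.3 × 3.4 = -22.62. IC holds (45 ≥ -22.62).
High-ability type: signal → 77 − 5.7 × 3.4 = 57.62; deviate to 0 → 45. IC holds (57.62 ≥ 45).
2 of 2 constraints hold, so this is a separating equilibrium.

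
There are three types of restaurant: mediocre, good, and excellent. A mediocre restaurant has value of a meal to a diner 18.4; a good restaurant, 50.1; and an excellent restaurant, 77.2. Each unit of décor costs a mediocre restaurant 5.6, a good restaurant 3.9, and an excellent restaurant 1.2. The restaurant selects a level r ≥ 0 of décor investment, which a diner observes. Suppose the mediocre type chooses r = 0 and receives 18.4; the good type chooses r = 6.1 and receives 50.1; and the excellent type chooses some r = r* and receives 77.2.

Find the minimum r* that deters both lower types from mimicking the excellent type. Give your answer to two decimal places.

Mediocre type (on-path payoff 18.4) won't mimic when 18.4 ≥ 77.2 − 5.6·r*, i.e. r* ≥ 10.50.
Good type (on-path payoff 50.1 − 3.9×6.1 = 26.31) won't mimic when 26.31 ≥ 77.2 − 3.9·r*, i.e. r* ≥ 13.05.
Both must hold, so r* = max(10.50, 13.05) = 13.05. The good type's constraint binds.

13.05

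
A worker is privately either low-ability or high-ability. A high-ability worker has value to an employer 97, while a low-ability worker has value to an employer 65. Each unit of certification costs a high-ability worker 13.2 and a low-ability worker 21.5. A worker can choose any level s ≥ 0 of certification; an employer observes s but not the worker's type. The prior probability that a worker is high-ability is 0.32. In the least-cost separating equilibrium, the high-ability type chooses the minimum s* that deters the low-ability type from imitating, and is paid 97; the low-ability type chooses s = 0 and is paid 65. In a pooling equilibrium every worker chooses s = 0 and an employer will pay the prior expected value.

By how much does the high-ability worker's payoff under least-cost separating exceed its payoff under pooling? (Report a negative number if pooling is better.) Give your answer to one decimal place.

Least-cost separating signal: s* solves 65 = 97 − 21.5·s*, so s* = (97 − 65)/21.5 ≈ 1.4884.
High-ability type's separating payoff: 97 − 13.2 × s* = 97 − 13.2 × (97 − 65)/21.5 = 97 − 422.4/21.5 ≈ 77.353.
Pooling payoff: 0.32 × 97 + 0.68 × 65 = 75.24.
Difference: 77.353 − 75.24 = 2.113, i.e. 2.1 to one decimal place.
The high-ability type prefers to separate.

2.1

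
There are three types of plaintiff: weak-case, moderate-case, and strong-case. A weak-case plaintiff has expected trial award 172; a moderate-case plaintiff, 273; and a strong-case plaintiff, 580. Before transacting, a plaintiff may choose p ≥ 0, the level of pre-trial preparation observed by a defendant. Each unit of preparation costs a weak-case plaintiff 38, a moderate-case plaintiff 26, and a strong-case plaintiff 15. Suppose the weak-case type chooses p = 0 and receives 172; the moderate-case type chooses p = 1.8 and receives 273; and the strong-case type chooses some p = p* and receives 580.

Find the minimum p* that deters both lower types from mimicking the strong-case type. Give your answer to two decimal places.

13.61

Weak-case type (on-path payoff 172) won't mimic when 172 ≥ 580 − 38·p*, i.e. p* ≥ 10.74.
Moderate-case type (on-path payoff 273 − 26×1.8 = 226.2) won't mimic when 226.2 ≥ 580 − 26·p*, i.e. p* ≥ 13.61.
Both must hold, so p* = max(10.74, 13.61) = 13.61. The moderate-case type's constraint binds.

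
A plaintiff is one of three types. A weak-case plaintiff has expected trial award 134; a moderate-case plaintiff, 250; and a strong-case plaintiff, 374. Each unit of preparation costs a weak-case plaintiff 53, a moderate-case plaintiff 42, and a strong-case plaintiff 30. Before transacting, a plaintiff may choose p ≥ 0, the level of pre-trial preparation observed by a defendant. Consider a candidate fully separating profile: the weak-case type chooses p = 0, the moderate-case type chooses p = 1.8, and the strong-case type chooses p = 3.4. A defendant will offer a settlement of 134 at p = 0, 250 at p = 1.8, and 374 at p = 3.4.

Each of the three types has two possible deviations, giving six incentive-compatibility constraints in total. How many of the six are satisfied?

Moderate-case (own payoff 250 − 42×1.8 = 174.4): to p=0 gives 134 → no gain ✓; to p=3.4 gives 374 − 42×3.4 = 231.2 → profitable ✗.
Strong-case (own payoff 374 − 30×3.4 = 272): to p=0 gives 134 → no gain ✓; to p=1.8 gives 250 − 30×1.8 = 196 → no gain ✓.
Weak-case (own payoff 134): to p=1.8 gives 250 − 53×1.8 = 154.6 → profitable ✗; to p=3.4 gives 374 − 53×3.4 = 193.8 → profitable ✗.
3 of the 6 constraints hold; not an equilibrium.

3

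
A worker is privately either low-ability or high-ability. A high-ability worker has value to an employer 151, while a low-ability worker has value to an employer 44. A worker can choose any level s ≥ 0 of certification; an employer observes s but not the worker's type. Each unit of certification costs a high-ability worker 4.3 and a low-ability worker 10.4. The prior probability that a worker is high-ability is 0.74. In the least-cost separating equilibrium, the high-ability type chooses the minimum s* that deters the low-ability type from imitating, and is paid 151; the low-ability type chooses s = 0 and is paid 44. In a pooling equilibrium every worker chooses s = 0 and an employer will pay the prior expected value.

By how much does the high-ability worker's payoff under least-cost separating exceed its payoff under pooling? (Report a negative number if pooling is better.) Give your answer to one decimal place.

Least-cost separating signal: s* solves 44 = 151 − 10.4·s*, so s* = (151 − 44)/10.4 ≈ 10.2885.
High-ability type's separating payoff: 151 − 4.3 × s* = 151 − 4.3 × (151 − 44)/10.4 = 151 − 460.1/10.4 ≈ 106.760.
Pooling payoff: 0.74 × 151 + 0.26 × 44 = 123.18.
Difference: 106.760 − 123.18 = -16.42, i.e. -16.4 to one decimal place.
The high-ability type would prefer the pooling outcome.

-16.4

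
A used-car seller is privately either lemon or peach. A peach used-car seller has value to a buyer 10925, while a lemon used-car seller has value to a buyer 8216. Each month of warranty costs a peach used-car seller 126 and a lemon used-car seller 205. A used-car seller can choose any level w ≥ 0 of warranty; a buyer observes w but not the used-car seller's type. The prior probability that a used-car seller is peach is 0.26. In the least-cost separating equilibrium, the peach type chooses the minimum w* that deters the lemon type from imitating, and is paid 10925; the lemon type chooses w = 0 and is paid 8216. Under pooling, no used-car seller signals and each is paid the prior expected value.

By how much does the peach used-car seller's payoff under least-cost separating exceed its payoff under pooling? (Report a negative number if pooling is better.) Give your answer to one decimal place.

Least-cost separating signal: w* solves 8216 = 10925 − 205·w*, so w* = (10925 − 8216)/205 ≈ 13.2146.
Peach type's separating payoff: 10925 − 126 × w* = 10925 − 126 × (10925 − 8216)/205 = 10925 − 341334/205 ≈ 9259.956.
Pooling payoff: 0.26 × 10925 + 0.74 × 8216 = 8920.34.
Difference: 9259.956 − 8920.34 = 339.616, i.e. 339.6 to one decimal place.
The peach type prefers to separate.

339.6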